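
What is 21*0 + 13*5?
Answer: 65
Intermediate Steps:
21*0 + 13*5 = 0 + 65 = 65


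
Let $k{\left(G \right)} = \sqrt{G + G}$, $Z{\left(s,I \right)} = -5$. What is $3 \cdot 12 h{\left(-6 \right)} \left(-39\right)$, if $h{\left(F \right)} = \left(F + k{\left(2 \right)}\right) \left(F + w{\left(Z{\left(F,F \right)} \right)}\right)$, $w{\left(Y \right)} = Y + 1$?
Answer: $-56160$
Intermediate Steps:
$w{\left(Y \right)} = 1 + Y$
$k{\left(G \right)} = \sqrt{2} \sqrt{G}$ ($k{\left(G \right)} = \sqrt{2 G} = \sqrt{2} \sqrt{G}$)
$h{\left(F \right)} = \left(-4 + F\right) \left(2 + F\right)$ ($h{\left(F \right)} = \left(F + \sqrt{2} \sqrt{2}\right) \left(F + \left(1 - 5\right)\right) = \left(F + 2\right) \left(F - 4\right) = \left(2 + F\right) \left(-4 + F\right) = \left(-4 + F\right) \left(2 + F\right)$)
$3 \cdot 12 h{\left(-6 \right)} \left(-39\right) = 3 \cdot 12 \left(-8 + \left(-6\right)^{2} - -12\right) \left(-39\right) = 36 \left(-8 + 36 + 12\right) \left(-39\right) = 36 \cdot 40 \left(-39\right) = 1440 \left(-39\right) = -56160$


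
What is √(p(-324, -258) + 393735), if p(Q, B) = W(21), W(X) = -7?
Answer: 16*√1538 ≈ 627.48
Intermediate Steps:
p(Q, B) = -7
√(p(-324, -258) + 393735) = √(-7 + 393735) = √393728 = 16*√1538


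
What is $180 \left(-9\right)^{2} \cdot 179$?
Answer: $2609820$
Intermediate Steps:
$180 \left(-9\right)^{2} \cdot 179 = 180 \cdot 81 \cdot 179 = 14580 \cdot 179 = 2609820$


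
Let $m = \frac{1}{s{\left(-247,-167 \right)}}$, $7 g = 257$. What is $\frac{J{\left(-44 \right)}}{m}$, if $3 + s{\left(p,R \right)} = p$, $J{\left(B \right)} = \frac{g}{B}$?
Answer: $\frac{32125}{154} \approx 208.6$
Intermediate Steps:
$g = \frac{257}{7}$ ($g = \frac{1}{7} \cdot 257 = \frac{257}{7} \approx 36.714$)
$J{\left(B \right)} = \frac{257}{7 B}$
$s{\left(p,R \right)} = -3 + p$
$m = - \frac{1}{250}$ ($m = \frac{1}{-3 - 247} = \frac{1}{-250} = - \frac{1}{250} \approx -0.004$)
$\frac{J{\left(-44 \right)}}{m} = \frac{\frac{257}{7} \frac{1}{-44}}{- \frac{1}{250}} = \frac{257}{7} \left(- \frac{1}{44}\right) \left(-250\right) = \left(- \frac{257}{308}\right) \left(-250\right) = \frac{32125}{154}$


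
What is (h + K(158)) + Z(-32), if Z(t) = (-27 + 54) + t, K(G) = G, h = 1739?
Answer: 1892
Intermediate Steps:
Z(t) = 27 + t
(h + K(158)) + Z(-32) = (1739 + 158) + (27 - 32) = 1897 - 5 = 1892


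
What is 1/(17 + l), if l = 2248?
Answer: 1/2265 ≈ 0.00044150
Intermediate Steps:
1/(17 + l) = 1/(17 + 2248) = 1/2265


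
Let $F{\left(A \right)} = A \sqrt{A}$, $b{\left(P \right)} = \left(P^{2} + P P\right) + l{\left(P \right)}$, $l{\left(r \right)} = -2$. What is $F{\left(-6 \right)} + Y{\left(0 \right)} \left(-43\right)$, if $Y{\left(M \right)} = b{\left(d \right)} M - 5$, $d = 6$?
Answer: $215 - 6 i \sqrt{6} \approx 215.0 - 14.697 i$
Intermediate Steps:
$b{\left(P \right)} = -2 + 2 P^{2}$ ($b{\left(P \right)} = \left(P^{2} + P P\right) - 2 = \left(P^{2} + P^{2}\right) - 2 = 2 P^{2} - 2 = -2 + 2 P^{2}$)
$Y{\left(M \right)} = -5 + 70 M$ ($Y{\left(M \right)} = \left(-2 + 2 \cdot 6^{2}\right) M - 5 = \left(-2 + 2 \cdot 36\right) M - 5 = \left(-2 + 72\right) M - 5 = 70 M - 5 = -5 + 70 M$)
$F{\left(A \right)} = A^{\frac{3}{2}}$
$F{\left(-6 \right)} + Y{\left(0 \right)} \left(-43\right) = \left(-6\right)^{\frac{3}{2}} + \left(-5 + 70 \cdot 0\right) \left(-43\right) = - 6 i \sqrt{6} + \left(-5 + 0\right) \left(-43\right) = - 6 i \sqrt{6} - -215 = - 6 i \sqrt{6} + 215 = 215 - 6 i \sqrt{6}$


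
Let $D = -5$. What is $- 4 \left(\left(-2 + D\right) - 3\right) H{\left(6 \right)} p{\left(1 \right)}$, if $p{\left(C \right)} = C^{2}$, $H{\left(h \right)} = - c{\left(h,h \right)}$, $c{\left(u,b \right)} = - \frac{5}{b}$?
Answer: $\frac{100}{3} \approx 33.333$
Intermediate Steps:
$H{\left(h \right)} = \frac{5}{h}$ ($H{\left(h \right)} = - \frac{-5}{h} = \frac{5}{h}$)
$- 4 \left(\left(-2 + D\right) - 3\right) H{\left(6 \right)} p{\left(1 \right)} = - 4 \left(\left(-2 - 5\right) - 3\right) \frac{5}{6} \cdot 1^{2} = - 4 \left(-7 - 3\right) 5 \cdot \frac{1}{6} \cdot 1 = \left(-4\right) \left(-10\right) \frac{5}{6} \cdot 1 = 40 \cdot \frac{5}{6} \cdot 1 = \frac{100}{3} \cdot 1 = \frac{100}{3}$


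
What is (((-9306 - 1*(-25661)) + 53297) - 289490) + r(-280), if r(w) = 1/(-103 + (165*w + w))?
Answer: -10240713555/46583 ≈ -2.1984e+5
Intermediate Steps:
r(w) = 1/(-103 + 166*w)
(((-9306 - 1*(-25661)) + 53297) - 289490) + r(-280) = (((-9306 - 1*(-25661)) + 53297) - 289490) + 1/(-103 + 166*(-280)) = (((-9306 + 25661) + 53297) - 289490) + 1/(-103 - 46480) = ((16355 + 53297) - 289490) + 1/(-46583) = (69652 - 289490) - 1/46583 = -219838 - 1/46583 = -10240713555/46583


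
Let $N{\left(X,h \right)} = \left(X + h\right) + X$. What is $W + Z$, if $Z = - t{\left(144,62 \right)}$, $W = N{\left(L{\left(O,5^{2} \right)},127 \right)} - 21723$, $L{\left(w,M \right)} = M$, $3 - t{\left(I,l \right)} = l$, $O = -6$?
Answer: $-21487$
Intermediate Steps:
$t{\left(I,l \right)} = 3 - l$
$N{\left(X,h \right)} = h + 2 X$
$W = -21546$ ($W = \left(127 + 2 \cdot 5^{2}\right) - 21723 = \left(127 + 2 \cdot 25\right) - 21723 = \left(127 + 50\right) - 21723 = 177 - 21723 = -21546$)
$Z = 59$ ($Z = - (3 - 62) = \left(-1\right) \left(-59\right) = 59$)
$W + Z = -21546 + 59 = -21487$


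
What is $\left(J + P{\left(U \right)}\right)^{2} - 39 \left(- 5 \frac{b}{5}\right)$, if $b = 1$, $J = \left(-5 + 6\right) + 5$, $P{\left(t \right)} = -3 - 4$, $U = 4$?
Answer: $40$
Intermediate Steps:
$P{\left(t \right)} = -7$
$J = 6$ ($J = 1 + 5 = 6$)
$\left(J + P{\left(U \right)}\right)^{2} - 39 \left(- 5 \frac{b}{5}\right) = \left(6 - 7\right)^{2} - 39 \left(- 5 \cdot 1 \cdot \frac{1}{5}\right) = \left(-1\right)^{2} - 39 \left(- 5 \cdot 1 \cdot \frac{1}{5}\right) = 1 - 39 \left(\left(-5\right) \frac{1}{5}\right) = 1 - -39 = 1 + 39 = 40$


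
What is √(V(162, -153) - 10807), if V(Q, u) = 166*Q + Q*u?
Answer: I*√8701 ≈ 93.279*I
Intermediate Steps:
√(V(162, -153) - 10807) = √(162*(166 - 153) - 10807) = √(162*13 - 10807) = √(2106 - 10807) = √(-8701) = I*√8701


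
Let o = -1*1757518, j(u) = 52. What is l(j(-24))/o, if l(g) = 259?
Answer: -37/251074 ≈ -0.00014737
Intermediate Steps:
o = -1757518
l(j(-24))/o = 259/(-1757518) = 259*(-1/1757518) = -37/251074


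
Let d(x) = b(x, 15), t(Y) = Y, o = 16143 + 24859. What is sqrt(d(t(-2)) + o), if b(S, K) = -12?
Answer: sqrt(40990) ≈ 202.46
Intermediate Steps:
o = 41002
d(x) = -12
sqrt(d(t(-2)) + o) = sqrt(-12 + 41002) = sqrt(40990)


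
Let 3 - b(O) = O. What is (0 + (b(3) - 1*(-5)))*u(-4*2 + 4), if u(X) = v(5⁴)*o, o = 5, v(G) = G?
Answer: 15625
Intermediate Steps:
b(O) = 3 - O
u(X) = 3125 (u(X) = 5⁴*5 = 625*5 = 3125)
(0 + (b(3) - 1*(-5)))*u(-4*2 + 4) = (0 + ((3 - 1*3) - 1*(-5)))*3125 = (0 + ((3 - 3) + 5))*3125 = (0 + (0 + 5))*3125 = (0 + 5)*3125 = 5*3125 = 15625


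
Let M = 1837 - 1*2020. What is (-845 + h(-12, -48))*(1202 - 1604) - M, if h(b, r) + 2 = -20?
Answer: 348717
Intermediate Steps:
h(b, r) = -22 (h(b, r) = -2 - 20 = -22)
M = -183 (M = 1837 - 2020 = -183)
(-845 + h(-12, -48))*(1202 - 1604) - M = (-845 - 22)*(1202 - 1604) - 1*(-183) = -867*(-402) + 183 = 348534 + 183 = 348717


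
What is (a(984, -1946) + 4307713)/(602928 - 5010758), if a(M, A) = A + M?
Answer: -4306751/4407830 ≈ -0.97707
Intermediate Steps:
(a(984, -1946) + 4307713)/(602928 - 5010758) = ((-1946 + 984) + 4307713)/(602928 - 5010758) = (-962 + 4307713)/(-4407830) = 4306751*(-1/4407830) = -4306751/4407830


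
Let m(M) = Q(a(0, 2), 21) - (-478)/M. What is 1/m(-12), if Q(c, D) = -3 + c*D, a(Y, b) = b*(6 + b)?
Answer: 6/1759 ≈ 0.0034110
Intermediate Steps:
Q(c, D) = -3 + D*c
m(M) = 333 + 478/M (m(M) = (-3 + 21*(2*(6 + 2))) - (-478)/M = (-3 + 21*(2*8)) + 478/M = (-3 + 21*16) + 478/M = (-3 + 336) + 478/M = 333 + 478/M)
1/m(-12) = 1/(333 + 478/(-12)) = 1/(333 + 478*(-1/12)) = 1/(333 - 239/6) = 1/(1759/6) = 6/1759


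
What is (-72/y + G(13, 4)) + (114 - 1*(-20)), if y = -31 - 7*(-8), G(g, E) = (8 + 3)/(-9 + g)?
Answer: 13387/100 ≈ 133.87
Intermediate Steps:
G(g, E) = 11/(-9 + g)
y = 25 (y = -31 + 56 = 25)
(-72/y + G(13, 4)) + (114 - 1*(-20)) = (-72/25 + 11/(-9 + 13)) + (114 - 1*(-20)) = (-72*1/25 + 11/4) + (114 + 20) = (-72/25 + 11*(1/4)) + 134 = (-72/25 + 11/4) + 134 = -13/100 + 134 = 13387/100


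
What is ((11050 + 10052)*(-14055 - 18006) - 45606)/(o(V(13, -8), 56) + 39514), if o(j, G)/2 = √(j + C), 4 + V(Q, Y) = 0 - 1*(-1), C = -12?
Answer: -3341880882699/195169532 + 169149207*I*√15/195169532 ≈ -17123.0 + 3.3566*I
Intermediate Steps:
V(Q, Y) = -3 (V(Q, Y) = -4 + (0 - 1*(-1)) = -4 + (0 + 1) = -4 + 1 = -3)
o(j, G) = 2*√(-12 + j) (o(j, G) = 2*√(j - 12) = 2*√(-12 + j))
((11050 + 10052)*(-14055 - 18006) - 45606)/(o(V(13, -8), 56) + 39514) = ((11050 + 10052)*(-14055 - 18006) - 45606)/(2*√(-12 - 3) + 39514) = (21102*(-32061) - 45606)/(2*√(-15) + 39514) = (-676551222 - 45606)/(2*(I*√15) + 39514) = -676596828/(2*I*√15 + 39514) = -676596828/(39514 + 2*I*√15)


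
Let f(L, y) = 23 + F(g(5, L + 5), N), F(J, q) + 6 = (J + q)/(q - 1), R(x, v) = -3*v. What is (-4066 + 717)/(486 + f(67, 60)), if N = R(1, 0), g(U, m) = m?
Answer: -3349/431 ≈ -7.7703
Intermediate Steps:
N = 0 (N = -3*0 = 0)
F(J, q) = -6 + (J + q)/(-1 + q) (F(J, q) = -6 + (J + q)/(q - 1) = -6 + (J + q)/(-1 + q))
f(L, y) = 12 - L (f(L, y) = 23 + (6 + (L + 5) - 5*0)/(-1 + 0) = 23 + (6 + (5 + L) + 0)/(-1) = 23 - (11 + L) = 23 + (-11 - L) = 12 - L)
(-4066 + 717)/(486 + f(67, 60)) = (-4066 + 717)/(486 + (12 - 1*67)) = -3349/(486 + (12 - 67)) = -3349/(486 - 55) = -3349/431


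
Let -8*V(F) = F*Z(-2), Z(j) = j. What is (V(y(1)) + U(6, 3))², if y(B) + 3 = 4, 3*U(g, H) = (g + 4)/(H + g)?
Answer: 4489/11664 ≈ 0.38486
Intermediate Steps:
U(g, H) = (4 + g)/(3*(H + g)) (U(g, H) = ((g + 4)/(H + g))/3 = ((4 + g)/(H + g))/3 = (4 + g)/(3*(H + g)))
y(B) = 1 (y(B) = -3 + 4 = 1)
V(F) = F/4 (V(F) = -F*(-2)/8 = -(-1)*F/4 = F/4)
(V(y(1)) + U(6, 3))² = ((¼)*1 + (4 + 6)/(3*(3 + 6)))² = (¼ + (⅓)*10/9)² = (¼ + (⅓)*(⅑)*10)² = (¼ + 10/27)² = (67/108)² = 4489/11664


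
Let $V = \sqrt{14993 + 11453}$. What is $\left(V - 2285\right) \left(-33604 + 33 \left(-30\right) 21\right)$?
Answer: $124290290 - 54394 \sqrt{26446} \approx 1.1544 \cdot 10^{8}$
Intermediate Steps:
$V = \sqrt{26446} \approx 162.62$
$\left(V - 2285\right) \left(-33604 + 33 \left(-30\right) 21\right) = \left(\sqrt{26446} - 2285\right) \left(-33604 + 33 \left(-30\right) 21\right) = \left(-2285 + \sqrt{26446}\right) \left(-33604 - 20790\right) = \left(-2285 + \sqrt{26446}\right) \left(-54394\right) = 124290290 - 54394 \sqrt{26446}$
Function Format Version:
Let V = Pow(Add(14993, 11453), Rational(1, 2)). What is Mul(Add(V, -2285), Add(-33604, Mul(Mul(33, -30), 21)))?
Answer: Add(124290290, Mul(-54394, Pow(26446, Rational(1, 2)))) ≈ 1.1544e+8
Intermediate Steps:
V = Pow(26446, Rational(1, 2)) ≈ 162.62
Mul(Add(V, -2285), Add(-33604, Mul(Mul(33, -30), 21))) = Mul(Add(Pow(26446, Rational(1, 2)), -2285), Add(-33604, Mul(Mul(33, -30), 21))) = Mul(Add(-2285, Pow(26446, Rational(1, 2))), Add(-33604, Mul(-990, 21))) = Mul(Add(-2285, Pow(26446, Rational(1, 2))), Add(-33604, -20790)) = Mul(Add(-2285, Pow(26446, Rational(1, 2))), -54394) = Add(124290290, Mul(-54394, Pow(26446, Rational(1, 2))))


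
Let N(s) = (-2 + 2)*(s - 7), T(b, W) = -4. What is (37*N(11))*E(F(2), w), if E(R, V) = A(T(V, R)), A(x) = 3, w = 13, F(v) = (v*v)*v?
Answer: 0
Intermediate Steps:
F(v) = v³ (F(v) = v²*v = v³)
E(R, V) = 3
N(s) = 0 (N(s) = 0*(-7 + s) = 0)
(37*N(11))*E(F(2), w) = (37*0)*3 = 0*3 = 0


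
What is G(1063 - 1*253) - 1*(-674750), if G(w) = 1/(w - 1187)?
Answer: 254380749/377 ≈ 6.7475e+5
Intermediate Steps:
G(w) = 1/(-1187 + w)
G(1063 - 1*253) - 1*(-674750) = 1/(-1187 + (1063 - 1*253)) - 1*(-674750) = 1/(-1187 + (1063 - 253)) + 674750 = 1/(-1187 + 810) + 674750 = 1/(-377) + 674750 = -1/377 + 674750 = 254380749/377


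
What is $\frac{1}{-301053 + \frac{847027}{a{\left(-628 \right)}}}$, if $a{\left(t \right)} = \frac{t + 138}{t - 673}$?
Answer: $\frac{490}{954466157} \approx 5.1338 \cdot 10^{-7}$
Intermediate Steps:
$a{\left(t \right)} = \frac{138 + t}{-673 + t}$
$\frac{1}{-301053 + \frac{847027}{a{\left(-628 \right)}}} = \frac{1}{-301053 + \frac{847027}{\frac{1}{-673 - 628} \left(138 - 628\right)}} = \frac{1}{-301053 + \frac{847027}{\frac{1}{-1301} \left(-490\right)}} = \frac{1}{-301053 + \frac{847027}{\left(- \frac{1}{1301}\right) \left(-490\right)}} = \frac{1}{-301053 + \frac{847027}{\frac{490}{1301}}} = \frac{1}{-301053 + 847027 \cdot \frac{1301}{490}} = \frac{1}{-301053 + \frac{1101982127}{490}} = \frac{1}{\frac{954466157}{490}} = \frac{490}{954466157}$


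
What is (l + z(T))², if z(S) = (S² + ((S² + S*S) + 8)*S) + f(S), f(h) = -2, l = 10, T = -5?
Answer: 66049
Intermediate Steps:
z(S) = -2 + S² + S*(8 + 2*S²) (z(S) = (S² + ((S² + S*S) + 8)*S) - 2 = (S² + ((S² + S²) + 8)*S) - 2 = (S² + (2*S² + 8)*S) - 2 = (S² + (8 + 2*S²)*S) - 2 = (S² + S*(8 + 2*S²)) - 2 = -2 + S² + S*(8 + 2*S²))
(l + z(T))² = (10 + (-2 + (-5)² + 2*(-5)³ + 8*(-5)))² = (10 + (-2 + 25 + 2*(-125) - 40))² = (10 + (-2 + 25 - 250 - 40))² = (10 - 267)² = (-257)² = 66049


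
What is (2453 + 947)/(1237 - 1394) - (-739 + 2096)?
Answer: -216449/157 ≈ -1378.7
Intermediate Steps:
(2453 + 947)/(1237 - 1394) - (-739 + 2096) = 3400/(-157) - 1*1357 = 3400*(-1/157) - 1357 = -3400/157 - 1357 = -216449/157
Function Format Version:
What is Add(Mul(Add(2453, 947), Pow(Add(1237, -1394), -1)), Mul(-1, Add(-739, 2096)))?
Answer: Rational(-216449, 157) ≈ -1378.7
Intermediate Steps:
Add(Mul(Add(2453, 947), Pow(Add(1237, -1394), -1)), Mul(-1, Add(-739, 2096))) = Add(Mul(3400, Pow(-157, -1)), Mul(-1, 1357)) = Add(Mul(3400, Rational(-1, 157)), -1357) = Add(Rational(-3400, 157), -1357) = Rational(-216449, 157)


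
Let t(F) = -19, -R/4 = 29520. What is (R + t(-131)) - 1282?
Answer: -119381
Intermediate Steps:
R = -118080 (R = -4*29520 = -118080)
(R + t(-131)) - 1282 = (-118080 - 19) - 1282 = -118099 - 1282 = -119381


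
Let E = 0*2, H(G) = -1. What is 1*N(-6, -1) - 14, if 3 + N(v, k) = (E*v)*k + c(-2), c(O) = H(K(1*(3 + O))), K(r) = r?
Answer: -18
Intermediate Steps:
c(O) = -1
E = 0
N(v, k) = -4 (N(v, k) = -3 + ((0*v)*k - 1) = -3 + (0*k - 1) = -3 + (0 - 1) = -3 - 1 = -4)
1*N(-6, -1) - 14 = 1*(-4) - 14 = -4 - 14 = -18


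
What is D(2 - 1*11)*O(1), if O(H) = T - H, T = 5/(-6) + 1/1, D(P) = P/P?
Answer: -⅚ ≈ -0.83333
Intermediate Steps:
D(P) = 1
T = ⅙ (T = 5*(-⅙) + 1*1 = -⅚ + 1 = ⅙ ≈ 0.16667)
O(H) = ⅙ - H
D(2 - 1*11)*O(1) = 1*(⅙ - 1*1) = 1*(⅙ - 1) = 1*(-⅚) = -⅚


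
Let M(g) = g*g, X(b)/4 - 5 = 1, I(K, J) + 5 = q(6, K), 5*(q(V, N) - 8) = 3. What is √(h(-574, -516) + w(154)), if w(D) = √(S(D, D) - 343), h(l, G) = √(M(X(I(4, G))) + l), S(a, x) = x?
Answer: √(√2 + 3*I*√21) ≈ 2.7599 + 2.4906*I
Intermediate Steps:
q(V, N) = 43/5 (q(V, N) = 8 + (⅕)*3 = 8 + ⅗ = 43/5)
I(K, J) = 18/5 (I(K, J) = -5 + 43/5 = 18/5)
X(b) = 24 (X(b) = 20 + 4*1 = 20 + 4 = 24)
M(g) = g²
h(l, G) = √(576 + l) (h(l, G) = √(24² + l) = √(576 + l))
w(D) = √(-343 + D) (w(D) = √(D - 343) = √(-343 + D))
√(h(-574, -516) + w(154)) = √(√(576 - 574) + √(-343 + 154)) = √(√2 + √(-189)) = √(√2 + 3*I*√21)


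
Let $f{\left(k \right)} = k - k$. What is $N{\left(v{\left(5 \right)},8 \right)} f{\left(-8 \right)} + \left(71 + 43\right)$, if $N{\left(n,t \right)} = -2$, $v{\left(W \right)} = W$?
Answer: $114$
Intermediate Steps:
$f{\left(k \right)} = 0$
$N{\left(v{\left(5 \right)},8 \right)} f{\left(-8 \right)} + \left(71 + 43\right) = \left(-2\right) 0 + \left(71 + 43\right) = 0 + 114 = 114$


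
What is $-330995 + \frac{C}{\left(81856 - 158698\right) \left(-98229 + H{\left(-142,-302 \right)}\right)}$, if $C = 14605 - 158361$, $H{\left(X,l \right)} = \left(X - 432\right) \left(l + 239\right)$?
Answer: $- \frac{789315901207843}{2384676207} \approx -3.31 \cdot 10^{5}$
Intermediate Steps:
$H{\left(X,l \right)} = \left(-432 + X\right) \left(239 + l\right)$
$C = -143756$
$-330995 + \frac{C}{\left(81856 - 158698\right) \left(-98229 + H{\left(-142,-302 \right)}\right)} = -330995 - \frac{143756}{\left(81856 - 158698\right) \left(-98229 - -36162\right)} = -330995 - \frac{143756}{\left(-76842\right) \left(-98229 + \left(-103248 + 130464 - 33938 + 42884\right)\right)} = -330995 - \frac{143756}{\left(-76842\right) \left(-98229 + 36162\right)} = -330995 - \frac{143756}{\left(-76842\right) \left(-62067\right)} = -330995 - \frac{143756}{4769352414} = -330995 - \frac{71878}{2384676207} = - \frac{789315901207843}{2384676207}$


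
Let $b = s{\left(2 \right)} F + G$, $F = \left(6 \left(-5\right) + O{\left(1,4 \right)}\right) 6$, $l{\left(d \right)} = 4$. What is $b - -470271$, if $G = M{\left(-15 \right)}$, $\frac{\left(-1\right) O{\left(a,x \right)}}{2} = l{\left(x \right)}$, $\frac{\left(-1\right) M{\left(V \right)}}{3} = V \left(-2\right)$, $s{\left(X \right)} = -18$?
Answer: $474285$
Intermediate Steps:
$M{\left(V \right)} = 6 V$ ($M{\left(V \right)} = - 3 V \left(-2\right) = - 3 \left(- 2 V\right) = 6 V$)
$O{\left(a,x \right)} = -8$ ($O{\left(a,x \right)} = \left(-2\right) 4 = -8$)
$G = -90$ ($G = 6 \left(-15\right) = -90$)
$F = -228$ ($F = \left(6 \left(-5\right) - 8\right) 6 = \left(-30 - 8\right) 6 = \left(-38\right) 6 = -228$)
$b = 4014$ ($b = \left(-18\right) \left(-228\right) - 90 = 4104 - 90 = 4014$)
$b - -470271 = 4014 - -470271 = 4014 + 470271 = 474285$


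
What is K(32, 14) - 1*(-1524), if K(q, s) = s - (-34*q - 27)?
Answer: 2653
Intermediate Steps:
K(q, s) = 27 + s + 34*q (K(q, s) = s - (-27 - 34*q) = s + (27 + 34*q) = 27 + s + 34*q)
K(32, 14) - 1*(-1524) = (27 + 14 + 34*32) - 1*(-1524) = (27 + 14 + 1088) + 1524 = 1129 + 1524 = 2653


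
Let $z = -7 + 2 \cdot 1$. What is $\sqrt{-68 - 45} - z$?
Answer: $5 + i \sqrt{113} \approx 5.0 + 10.63 i$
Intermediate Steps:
$z = -5$ ($z = -7 + 2 = -5$)
$\sqrt{-68 - 45} - z = \sqrt{-68 - 45} - -5 = \sqrt{-113} + 5 = i \sqrt{113} + 5 = 5 + i \sqrt{113}$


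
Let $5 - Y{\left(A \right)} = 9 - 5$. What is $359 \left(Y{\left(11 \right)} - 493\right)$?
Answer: $-176628$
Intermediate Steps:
$Y{\left(A \right)} = 1$ ($Y{\left(A \right)} = 5 - \left(9 - 5\right) = 5 - 4 = 1$)
$359 \left(Y{\left(11 \right)} - 493\right) = 359 \left(1 - 493\right) = 359 \left(-492\right) = -176628$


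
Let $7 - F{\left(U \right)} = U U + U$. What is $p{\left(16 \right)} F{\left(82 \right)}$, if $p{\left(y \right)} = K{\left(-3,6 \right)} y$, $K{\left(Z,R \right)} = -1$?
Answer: $108784$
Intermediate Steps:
$p{\left(y \right)} = - y$
$F{\left(U \right)} = 7 - U - U^{2}$ ($F{\left(U \right)} = 7 - \left(U U + U\right) = 7 - \left(U^{2} + U\right) = 7 - \left(U + U^{2}\right) = 7 - U - U^{2}$)
$p{\left(16 \right)} F{\left(82 \right)} = \left(-1\right) 16 \left(7 - 82 - 82^{2}\right) = - 16 \left(7 - 82 - 6724\right) = \left(-16\right) \left(-6799\right) = 108784$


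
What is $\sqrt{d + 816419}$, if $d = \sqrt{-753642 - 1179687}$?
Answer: $\sqrt{816419 + i \sqrt{1933329}} \approx 903.56 + 0.769 i$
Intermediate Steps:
$d = i \sqrt{1933329}$ ($d = \sqrt{-1933329} = i \sqrt{1933329} \approx 1390.4 i$)
$\sqrt{d + 816419} = \sqrt{i \sqrt{1933329} + 816419} = \sqrt{816419 + i \sqrt{1933329}}$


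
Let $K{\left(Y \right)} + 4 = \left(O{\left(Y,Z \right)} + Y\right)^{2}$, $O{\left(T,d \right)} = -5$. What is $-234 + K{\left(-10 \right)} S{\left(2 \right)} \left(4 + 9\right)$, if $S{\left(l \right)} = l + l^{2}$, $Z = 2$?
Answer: $17004$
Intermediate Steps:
$K{\left(Y \right)} = -4 + \left(-5 + Y\right)^{2}$
$-234 + K{\left(-10 \right)} S{\left(2 \right)} \left(4 + 9\right) = -234 + \left(-4 + \left(-5 - 10\right)^{2}\right) 2 \left(1 + 2\right) \left(4 + 9\right) = -234 + \left(-4 + \left(-15\right)^{2}\right) 2 \cdot 3 \cdot 13 = -234 + \left(-4 + 225\right) 6 \cdot 13 = -234 + 221 \cdot 78 = -234 + 17238 = 17004$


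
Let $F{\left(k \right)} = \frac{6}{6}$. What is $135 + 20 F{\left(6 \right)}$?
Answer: $155$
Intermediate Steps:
$F{\left(k \right)} = 1$ ($F{\left(k \right)} = 6 \cdot \frac{1}{6} = 1$)
$135 + 20 F{\left(6 \right)} = 135 + 20 \cdot 1 = 135 + 20 = 155$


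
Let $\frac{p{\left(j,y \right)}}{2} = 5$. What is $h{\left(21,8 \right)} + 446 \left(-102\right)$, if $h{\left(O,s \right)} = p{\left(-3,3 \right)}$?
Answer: $-45482$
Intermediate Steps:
$p{\left(j,y \right)} = 10$ ($p{\left(j,y \right)} = 2 \cdot 5 = 10$)
$h{\left(O,s \right)} = 10$
$h{\left(21,8 \right)} + 446 \left(-102\right) = 10 + 446 \left(-102\right) = 10 - 45492 = -45482$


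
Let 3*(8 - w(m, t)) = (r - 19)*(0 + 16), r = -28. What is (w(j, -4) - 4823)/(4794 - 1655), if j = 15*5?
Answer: -13693/9417 ≈ -1.4541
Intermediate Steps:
j = 75
w(m, t) = 776/3 (w(m, t) = 8 - (-28 - 19)*(0 + 16)/3 = 8 - (-47)*16/3 = 8 - ⅓*(-752) = 8 + 752/3 = 776/3)
(w(j, -4) - 4823)/(4794 - 1655) = (776/3 - 4823)/(4794 - 1655) = -13693/3/3139 = -13693/3*1/3139 = -13693/9417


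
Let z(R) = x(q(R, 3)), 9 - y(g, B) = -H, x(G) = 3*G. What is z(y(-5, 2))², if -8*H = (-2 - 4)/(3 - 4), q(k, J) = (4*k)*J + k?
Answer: 1656369/16 ≈ 1.0352e+5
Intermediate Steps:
q(k, J) = k + 4*J*k (q(k, J) = 4*J*k + k = k + 4*J*k)
H = -¾ (H = -(-2 - 4)/(8*(3 - 4)) = -(-3)/(4*(-1)) = -(-3)*(-1)/4 = -⅛*6 = -¾ ≈ -0.75000)
y(g, B) = 33/4 (y(g, B) = 9 - (-1)*(-3)/4 = 9 - 1*¾ = 9 - ¾ = 33/4)
z(R) = 39*R (z(R) = 3*(R*(1 + 4*3)) = 3*(R*(1 + 12)) = 3*(R*13) = 3*(13*R) = 39*R)
z(y(-5, 2))² = (39*(33/4))² = (1287/4)² = 1656369/16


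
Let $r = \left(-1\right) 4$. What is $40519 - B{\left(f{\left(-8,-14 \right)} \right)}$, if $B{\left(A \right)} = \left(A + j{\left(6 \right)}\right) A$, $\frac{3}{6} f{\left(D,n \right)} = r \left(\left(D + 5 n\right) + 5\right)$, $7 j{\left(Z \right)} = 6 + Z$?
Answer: $- \frac{2110767}{7} \approx -3.0154 \cdot 10^{5}$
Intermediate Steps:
$j{\left(Z \right)} = \frac{6}{7} + \frac{Z}{7}$ ($j{\left(Z \right)} = \frac{6 + Z}{7} = \frac{6}{7} + \frac{Z}{7}$)
$r = -4$
$f{\left(D,n \right)} = -40 - 40 n - 8 D$ ($f{\left(D,n \right)} = 2 \left(- 4 \left(\left(D + 5 n\right) + 5\right)\right) = 2 \left(- 4 \left(5 + D + 5 n\right)\right) = 2 \left(-20 - 20 n - 4 D\right) = -40 - 40 n - 8 D$)
$B{\left(A \right)} = A \left(\frac{12}{7} + A\right)$ ($B{\left(A \right)} = \left(A + \left(\frac{6}{7} + \frac{1}{7} \cdot 6\right)\right) A = \left(A + \left(\frac{6}{7} + \frac{6}{7}\right)\right) A = \left(A + \frac{12}{7}\right) A = \left(\frac{12}{7} + A\right) A = A \left(\frac{12}{7} + A\right)$)
$40519 - B{\left(f{\left(-8,-14 \right)} \right)} = 40519 - \frac{\left(-40 - -560 - -64\right) \left(12 + 7 \left(-40 - -560 - -64\right)\right)}{7} = 40519 - \frac{\left(-40 + 560 + 64\right) \left(12 + 7 \left(-40 + 560 + 64\right)\right)}{7} = 40519 - \frac{1}{7} \cdot 584 \left(12 + 7 \cdot 584\right) = 40519 - \frac{1}{7} \cdot 584 \left(12 + 4088\right) = 40519 - \frac{1}{7} \cdot 584 \cdot 4100 = 40519 - \frac{2394400}{7} = - \frac{2110767}{7}$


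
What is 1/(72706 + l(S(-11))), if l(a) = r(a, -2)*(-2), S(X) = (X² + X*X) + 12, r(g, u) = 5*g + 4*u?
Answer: 1/70182 ≈ 1.4249e-5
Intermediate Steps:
r(g, u) = 4*u + 5*g
S(X) = 12 + 2*X² (S(X) = (X² + X²) + 12 = 2*X² + 12 = 12 + 2*X²)
l(a) = 16 - 10*a (l(a) = (4*(-2) + 5*a)*(-2) = (-8 + 5*a)*(-2) = 16 - 10*a)
1/(72706 + l(S(-11))) = 1/(72706 + (16 - 10*(12 + 2*(-11)²))) = 1/(72706 + (16 - 10*(12 + 2*121))) = 1/(72706 + (16 - 10*(12 + 242))) = 1/(72706 + (16 - 10*254)) = 1/(72706 + (16 - 2540)) = 1/(72706 - 2524) = 1/70182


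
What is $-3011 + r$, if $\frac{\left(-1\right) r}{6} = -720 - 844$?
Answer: $6373$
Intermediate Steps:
$r = 9384$ ($r = - 6 \left(-720 - 844\right) = \left(-6\right) \left(-1564\right) = 9384$)
$-3011 + r = -3011 + 9384 = 6373$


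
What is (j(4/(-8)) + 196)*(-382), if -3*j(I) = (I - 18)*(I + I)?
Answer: -217549/3 ≈ -72516.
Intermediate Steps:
j(I) = -2*I*(-18 + I)/3 (j(I) = -(I - 18)*(I + I)/3 = -(-18 + I)*2*I/3 = -2*I*(-18 + I)/3)
(j(4/(-8)) + 196)*(-382) = (2*(4/(-8))*(18 - 4/(-8))/3 + 196)*(-382) = (2*(4*(-1/8))*(18 - 4*(-1)/8)/3 + 196)*(-382) = ((2/3)*(-1/2)*(18 - 1*(-1/2)) + 196)*(-382) = ((2/3)*(-1/2)*(18 + 1/2) + 196)*(-382) = ((2/3)*(-1/2)*(37/2) + 196)*(-382) = (-37/6 + 196)*(-382) = (1139/6)*(-382) = -217549/3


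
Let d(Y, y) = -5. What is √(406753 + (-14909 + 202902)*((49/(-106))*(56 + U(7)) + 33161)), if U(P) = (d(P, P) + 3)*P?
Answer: √17502296762193/53 ≈ 78935.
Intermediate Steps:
U(P) = -2*P (U(P) = (-5 + 3)*P = -2*P)
√(406753 + (-14909 + 202902)*((49/(-106))*(56 + U(7)) + 33161)) = √(406753 + (-14909 + 202902)*((49/(-106))*(56 - 2*7) + 33161)) = √(406753 + 187993*((49*(-1/106))*(56 - 14) + 33161)) = √(406753 + 187993*(-49/106*42 + 33161)) = √(406753 + 187993*(-1029/53 + 33161)) = √(406753 + 187993*(1756504/53)) = √(406753 + 330210456472/53) = √(330232014381/53) = √17502296762193/53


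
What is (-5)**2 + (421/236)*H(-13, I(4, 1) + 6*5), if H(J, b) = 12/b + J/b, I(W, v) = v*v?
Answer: 182479/7316 ≈ 24.942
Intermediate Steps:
I(W, v) = v**2
(-5)**2 + (421/236)*H(-13, I(4, 1) + 6*5) = (-5)**2 + (421/236)*((12 - 13)/(1**2 + 6*5)) = 25 + (421*(1/236))*(-1/(1 + 30)) = 25 + 421*(-1/31)/236 = 25 + 421*((1/31)*(-1))/236 = 25 + (421/236)*(-1/31) = 25 - 421/7316 = 182479/7316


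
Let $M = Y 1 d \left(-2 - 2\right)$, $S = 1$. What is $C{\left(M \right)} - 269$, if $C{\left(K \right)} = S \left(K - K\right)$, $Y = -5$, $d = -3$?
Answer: $-269$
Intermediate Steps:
$M = -60$ ($M = \left(-5\right) 1 \left(- 3 \left(-2 - 2\right)\right) = - 5 \left(\left(-3\right) \left(-4\right)\right) = \left(-5\right) 12 = -60$)
$C{\left(K \right)} = 0$ ($C{\left(K \right)} = 1 \left(K - K\right) = 1 \cdot 0 = 0$)
$C{\left(M \right)} - 269 = 0 - 269 = -269$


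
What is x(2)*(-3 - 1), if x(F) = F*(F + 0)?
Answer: -16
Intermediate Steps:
x(F) = F² (x(F) = F*F = F²)
x(2)*(-3 - 1) = 2²*(-3 - 1) = 4*(-4) = -16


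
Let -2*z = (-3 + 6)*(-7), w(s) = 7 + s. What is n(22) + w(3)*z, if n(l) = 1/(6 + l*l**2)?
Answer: 1118671/10654 ≈ 105.00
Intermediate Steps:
n(l) = 1/(6 + l**3)
z = 21/2 (z = -(-3 + 6)*(-7)/2 = -3*(-7)/2 = -1/2*(-21) = 21/2 ≈ 10.500)
n(22) + w(3)*z = 1/(6 + 22**3) + (7 + 3)*(21/2) = 1/(6 + 10648) + 10*(21/2) = 1/10654 + 105 = 1118671/10654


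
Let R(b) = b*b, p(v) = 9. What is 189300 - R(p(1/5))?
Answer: 189219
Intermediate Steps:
R(b) = b²
189300 - R(p(1/5)) = 189300 - 1*9² = 189300 - 1*81 = 189300 - 81 = 189219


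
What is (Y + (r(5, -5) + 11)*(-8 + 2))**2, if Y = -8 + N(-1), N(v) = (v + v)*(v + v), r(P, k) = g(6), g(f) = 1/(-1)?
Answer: 4096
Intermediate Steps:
g(f) = -1
r(P, k) = -1
N(v) = 4*v**2 (N(v) = (2*v)*(2*v) = 4*v**2)
Y = -4 (Y = -8 + 4*(-1)**2 = -8 + 4*1 = -8 + 4 = -4)
(Y + (r(5, -5) + 11)*(-8 + 2))**2 = (-4 + (-1 + 11)*(-8 + 2))**2 = (-4 + 10*(-6))**2 = (-4 - 60)**2 = (-64)**2 = 4096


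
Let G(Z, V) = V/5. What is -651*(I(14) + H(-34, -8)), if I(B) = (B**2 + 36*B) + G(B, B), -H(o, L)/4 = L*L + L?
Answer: -1558494/5 ≈ -3.1170e+5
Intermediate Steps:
G(Z, V) = V/5 (G(Z, V) = V*(1/5) = V/5)
H(o, L) = -4*L - 4*L**2 (H(o, L) = -4*(L*L + L) = -4*(L**2 + L) = -4*(L + L**2) = -4*L - 4*L**2)
I(B) = B**2 + 181*B/5 (I(B) = (B**2 + 36*B) + B/5 = B**2 + 181*B/5)
-651*(I(14) + H(-34, -8)) = -651*((1/5)*14*(181 + 5*14) - 4*(-8)*(1 - 8)) = -651*((1/5)*14*(181 + 70) - 4*(-8)*(-7)) = -651*((1/5)*14*251 - 224) = -651*(3514/5 - 224) = -651*2394/5 = -1558494/5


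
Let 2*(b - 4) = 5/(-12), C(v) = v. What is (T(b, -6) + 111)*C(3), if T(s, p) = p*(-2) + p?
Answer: 351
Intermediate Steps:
b = 91/24 (b = 4 + (5/(-12))/2 = 4 + (5*(-1/12))/2 = 4 + (½)*(-5/12) = 4 - 5/24 = 91/24 ≈ 3.7917)
T(s, p) = -p (T(s, p) = -2*p + p = -p)
(T(b, -6) + 111)*C(3) = (-1*(-6) + 111)*3 = (6 + 111)*3 = 117*3 = 351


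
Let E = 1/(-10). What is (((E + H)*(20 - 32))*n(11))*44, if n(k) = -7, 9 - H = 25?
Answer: -297528/5 ≈ -59506.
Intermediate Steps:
H = -16 (H = 9 - 1*25 = 9 - 25 = -16)
E = -⅒ ≈ -0.10000
(((E + H)*(20 - 32))*n(11))*44 = (((-⅒ - 16)*(20 - 32))*(-7))*44 = (-161/10*(-12)*(-7))*44 = ((966/5)*(-7))*44 = -6762/5*44 = -297528/5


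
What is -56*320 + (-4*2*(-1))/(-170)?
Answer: -1523204/85 ≈ -17920.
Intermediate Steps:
-56*320 + (-4*2*(-1))/(-170) = -17920 - 8*(-1)*(-1/170) = -17920 + 8*(-1/170) = -17920 - 4/85 = -1523204/85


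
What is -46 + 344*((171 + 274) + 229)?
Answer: 231810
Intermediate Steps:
-46 + 344*((171 + 274) + 229) = -46 + 344*(445 + 229) = -46 + 344*674 = -46 + 231856 = 231810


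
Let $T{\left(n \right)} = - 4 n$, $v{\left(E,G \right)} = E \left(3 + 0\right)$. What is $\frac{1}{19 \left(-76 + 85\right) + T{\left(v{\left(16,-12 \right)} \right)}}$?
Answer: $- \frac{1}{21} \approx -0.047619$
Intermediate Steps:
$v{\left(E,G \right)} = 3 E$ ($v{\left(E,G \right)} = E 3 = 3 E$)
$\frac{1}{19 \left(-76 + 85\right) + T{\left(v{\left(16,-12 \right)} \right)}} = \frac{1}{19 \left(-76 + 85\right) - 4 \cdot 3 \cdot 16} = \frac{1}{19 \cdot 9 - 192} = \frac{1}{171 - 192} = \frac{1}{-21} = - \frac{1}{21}$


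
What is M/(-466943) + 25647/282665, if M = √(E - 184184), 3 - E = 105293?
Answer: 25647/282665 - I*√289474/466943 ≈ 0.090733 - 0.0011522*I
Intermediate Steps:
E = -105290 (E = 3 - 1*105293 = 3 - 105293 = -105290)
M = I*√289474 (M = √(-105290 - 184184) = √(-289474) = I*√289474 ≈ 538.03*I)
M/(-466943) + 25647/282665 = (I*√289474)/(-466943) + 25647/282665 = (I*√289474)*(-1/466943) + 25647*(1/282665) = -I*√289474/466943 + 25647/282665 = 25647/282665 - I*√289474/466943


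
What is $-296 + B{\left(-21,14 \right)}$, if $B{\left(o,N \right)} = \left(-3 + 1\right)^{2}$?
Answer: $-292$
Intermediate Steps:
$B{\left(o,N \right)} = 4$ ($B{\left(o,N \right)} = \left(-2\right)^{2} = 4$)
$-296 + B{\left(-21,14 \right)} = -296 + 4 = -292$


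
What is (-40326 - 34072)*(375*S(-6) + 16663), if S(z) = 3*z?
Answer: -737507374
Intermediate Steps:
(-40326 - 34072)*(375*S(-6) + 16663) = (-40326 - 34072)*(375*(3*(-6)) + 16663) = -74398*(375*(-18) + 16663) = -74398*(-6750 + 16663) = -74398*9913 = -737507374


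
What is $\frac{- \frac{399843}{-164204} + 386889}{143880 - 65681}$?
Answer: $\frac{63529121199}{12840588596} \approx 4.9475$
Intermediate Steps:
$\frac{- \frac{399843}{-164204} + 386889}{143880 - 65681} = \frac{\left(-399843\right) \left(- \frac{1}{164204}\right) + 386889}{78199} = \left(\frac{399843}{164204} + 386889\right) \frac{1}{78199} = \frac{63529121199}{164204} \cdot \frac{1}{78199} = \frac{63529121199}{12840588596}$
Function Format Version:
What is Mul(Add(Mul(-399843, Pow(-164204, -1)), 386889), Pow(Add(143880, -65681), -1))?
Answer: Rational(63529121199, 12840588596) ≈ 4.9475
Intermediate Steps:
Mul(Add(Mul(-399843, Pow(-164204, -1)), 386889), Pow(Add(143880, -65681), -1)) = Mul(Add(Mul(-399843, Rational(-1, 164204)), 386889), Pow(78199, -1)) = Mul(Add(Rational(399843, 164204), 386889), Rational(1, 78199)) = Mul(Rational(63529121199, 164204), Rational(1, 78199)) = Rational(63529121199, 12840588596)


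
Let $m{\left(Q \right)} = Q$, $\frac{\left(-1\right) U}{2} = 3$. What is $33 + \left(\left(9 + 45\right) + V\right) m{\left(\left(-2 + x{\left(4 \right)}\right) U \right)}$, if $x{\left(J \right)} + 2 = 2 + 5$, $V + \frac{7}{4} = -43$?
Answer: $- \frac{267}{2} \approx -133.5$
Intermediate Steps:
$V = - \frac{179}{4}$ ($V = - \frac{7}{4} - 43 = - \frac{179}{4} \approx -44.75$)
$U = -6$ ($U = \left(-2\right) 3 = -6$)
$x{\left(J \right)} = 5$ ($x{\left(J \right)} = -2 + \left(2 + 5\right) = -2 + 7 = 5$)
$33 + \left(\left(9 + 45\right) + V\right) m{\left(\left(-2 + x{\left(4 \right)}\right) U \right)} = 33 + \left(\left(9 + 45\right) - \frac{179}{4}\right) \left(-2 + 5\right) \left(-6\right) = 33 + \left(54 - \frac{179}{4}\right) 3 \left(-6\right) = 33 + \frac{37}{4} \left(-18\right) = 33 - \frac{333}{2} = - \frac{267}{2}$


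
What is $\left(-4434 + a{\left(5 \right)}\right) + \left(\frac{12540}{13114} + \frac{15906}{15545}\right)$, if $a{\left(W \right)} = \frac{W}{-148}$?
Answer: $- \frac{66859434816689}{15085427620} \approx -4432.1$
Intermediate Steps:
$a{\left(W \right)} = - \frac{W}{148}$ ($a{\left(W \right)} = W \left(- \frac{1}{148}\right) = - \frac{W}{148}$)
$\left(-4434 + a{\left(5 \right)}\right) + \left(\frac{12540}{13114} + \frac{15906}{15545}\right) = \left(-4434 - \frac{5}{148}\right) + \left(\frac{12540}{13114} + \frac{15906}{15545}\right) = \left(-4434 - \frac{5}{148}\right) + \left(12540 \cdot \frac{1}{13114} + 15906 \cdot \frac{1}{15545}\right) = - \frac{656237}{148} + \left(\frac{6270}{6557} + \frac{15906}{15545}\right) = - \frac{656237}{148} + \frac{201762792}{101928565} = - \frac{66859434816689}{15085427620}$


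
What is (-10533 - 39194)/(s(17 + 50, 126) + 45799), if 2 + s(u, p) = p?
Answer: -49727/45923 ≈ -1.0828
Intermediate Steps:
s(u, p) = -2 + p
(-10533 - 39194)/(s(17 + 50, 126) + 45799) = (-10533 - 39194)/((-2 + 126) + 45799) = -49727/(124 + 45799) = -49727/45923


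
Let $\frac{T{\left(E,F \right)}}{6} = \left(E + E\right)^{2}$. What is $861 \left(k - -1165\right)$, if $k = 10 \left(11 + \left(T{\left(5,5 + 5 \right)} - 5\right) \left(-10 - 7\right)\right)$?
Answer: $-85992375$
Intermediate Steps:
$T{\left(E,F \right)} = 24 E^{2}$ ($T{\left(E,F \right)} = 6 \left(E + E\right)^{2} = 6 \left(2 E\right)^{2} = 6 \cdot 4 E^{2} = 24 E^{2}$)
$k = -101040$ ($k = 10 \left(11 + \left(24 \cdot 5^{2} - 5\right) \left(-10 - 7\right)\right) = 10 \left(11 + \left(24 \cdot 25 - 5\right) \left(-17\right)\right) = 10 \left(11 + \left(600 - 5\right) \left(-17\right)\right) = 10 \left(11 + 595 \left(-17\right)\right) = 10 \left(11 - 10115\right) = 10 \left(-10104\right) = -101040$)
$861 \left(k - -1165\right) = 861 \left(-101040 - -1165\right) = 861 \left(-101040 + 1165\right) = 861 \left(-99875\right) = -85992375$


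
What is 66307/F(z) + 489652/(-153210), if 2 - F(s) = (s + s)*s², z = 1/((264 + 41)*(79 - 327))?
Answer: 1099003798378670994731174/33152148373341196605 ≈ 33150.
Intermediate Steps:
z = -1/75640 (z = 1/(305*(-248)) = 1/(-75640) = -1/75640 ≈ -1.3221e-5)
F(s) = 2 - 2*s³ (F(s) = 2 - (s + s)*s² = 2 - 2*s*s² = 2 - 2*s³)
66307/F(z) + 489652/(-153210) = 66307/(2 - 2*(-1/75640)³) + 489652/(-153210) = 66307/(2 - 2*(-1/432767422144000)) + 489652*(-1/153210) = 66307/(2 + 1/216383711072000) - 244826/76605 = 66307/(432767422144001/216383711072000) - 244826/76605 = 66307*(216383711072000/432767422144001) - 244826/76605 = 14347754730051104000/432767422144001 - 244826/76605 = 1099003798378670994731174/33152148373341196605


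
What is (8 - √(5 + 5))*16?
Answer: 128 - 16*√10 ≈ 77.404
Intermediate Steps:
(8 - √(5 + 5))*16 = (8 - √10)*16 = 128 - 16*√10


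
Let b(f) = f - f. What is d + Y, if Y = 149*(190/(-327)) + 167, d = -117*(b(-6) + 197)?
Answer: -7510724/327 ≈ -22969.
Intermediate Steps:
b(f) = 0
d = -23049 (d = -117*(0 + 197) = -117*197 = -23049)
Y = 26299/327 (Y = 149*(190*(-1/327)) + 167 = 149*(-190/327) + 167 = -28310/327 + 167 = 26299/327 ≈ 80.425)
d + Y = -23049 + 26299/327 = -7510724/327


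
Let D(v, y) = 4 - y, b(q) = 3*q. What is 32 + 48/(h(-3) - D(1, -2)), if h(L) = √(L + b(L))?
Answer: 26 - 2*I*√3 ≈ 26.0 - 3.4641*I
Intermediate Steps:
h(L) = 2*√L (h(L) = √(L + 3*L) = √(4*L) = 2*√L)
32 + 48/(h(-3) - D(1, -2)) = 32 + 48/(2*√(-3) - (4 - 1*(-2))) = 32 + 48/(2*(I*√3) - (4 + 2)) = 32 + 48/(2*I*√3 - 1*6) = 32 + 48/(2*I*√3 - 6) = 32 + 48/(-6 + 2*I*√3)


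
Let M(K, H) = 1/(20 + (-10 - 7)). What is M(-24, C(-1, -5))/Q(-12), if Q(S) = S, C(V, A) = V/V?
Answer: -1/36 ≈ -0.027778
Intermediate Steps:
C(V, A) = 1
M(K, H) = ⅓ (M(K, H) = 1/(20 - 17) = 1/3 = ⅓)
M(-24, C(-1, -5))/Q(-12) = (⅓)/(-12) = (⅓)*(-1/12) = -1/36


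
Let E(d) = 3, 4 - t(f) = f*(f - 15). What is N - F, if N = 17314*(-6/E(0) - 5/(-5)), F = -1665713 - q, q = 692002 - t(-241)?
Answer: 2402093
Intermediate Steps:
t(f) = 4 - f*(-15 + f) (t(f) = 4 - f*(f - 15) = 4 - f*(-15 + f))
q = 753694 (q = 692002 - (4 - 1*(-241)² + 15*(-241)) = 692002 - (4 - 1*58081 - 3615) = 692002 - (4 - 58081 - 3615) = 692002 - 1*(-61692) = 692002 + 61692 = 753694)
F = -2419407 (F = -1665713 - 1*753694 = -1665713 - 753694 = -2419407)
N = -17314 (N = 17314*(-6/3 - 5/(-5)) = 17314*(-6*⅓ - 5*(-⅕)) = 17314*(-2 + 1) = 17314*(-1) = -17314)
N - F = -17314 - 1*(-2419407) = -17314 + 2419407 = 2402093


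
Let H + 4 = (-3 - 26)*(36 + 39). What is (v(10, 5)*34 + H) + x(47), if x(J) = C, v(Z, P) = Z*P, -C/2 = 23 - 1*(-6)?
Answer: -537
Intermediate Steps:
C = -58 (C = -2*(23 - 1*(-6)) = -2*(23 + 6) = -2*29 = -58)
H = -2179 (H = -4 + (-3 - 26)*(36 + 39) = -4 - 29*75 = -4 - 2175 = -2179)
v(Z, P) = P*Z
x(J) = -58
(v(10, 5)*34 + H) + x(47) = ((5*10)*34 - 2179) - 58 = (50*34 - 2179) - 58 = (1700 - 2179) - 58 = -479 - 58 = -537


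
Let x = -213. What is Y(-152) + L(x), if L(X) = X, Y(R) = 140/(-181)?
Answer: -38693/181 ≈ -213.77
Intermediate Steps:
Y(R) = -140/181 (Y(R) = 140*(-1/181) = -140/181)
Y(-152) + L(x) = -140/181 - 213 = -38693/181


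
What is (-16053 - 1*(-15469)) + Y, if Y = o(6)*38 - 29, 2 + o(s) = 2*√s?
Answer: -689 + 76*√6 ≈ -502.84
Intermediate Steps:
o(s) = -2 + 2*√s
Y = -105 + 76*√6 (Y = (-2 + 2*√6)*38 - 29 = (-76 + 76*√6) - 29 = -105 + 76*√6 ≈ 81.161)
(-16053 - 1*(-15469)) + Y = (-16053 - 1*(-15469)) + (-105 + 76*√6) = (-16053 + 15469) + (-105 + 76*√6) = -584 + (-105 + 76*√6) = -689 + 76*√6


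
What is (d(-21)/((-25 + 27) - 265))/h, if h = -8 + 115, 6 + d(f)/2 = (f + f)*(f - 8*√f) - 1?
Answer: -1750/28141 - 672*I*√21/28141 ≈ -0.062187 - 0.10943*I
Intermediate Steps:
d(f) = -14 + 4*f*(f - 8*√f) (d(f) = -12 + 2*((f + f)*(f - 8*√f) - 1) = -12 + 2*((2*f)*(f - 8*√f) - 1) = -12 + 2*(2*f*(f - 8*√f) - 1) = -12 + 2*(-1 + 2*f*(f - 8*√f)) = -12 + (-2 + 4*f*(f - 8*√f)) = -14 + 4*f*(f - 8*√f))
h = 107
(d(-21)/((-25 + 27) - 265))/h = ((-14 - (-672)*I*√21 + 4*(-21)²)/((-25 + 27) - 265))/107 = ((-14 - (-672)*I*√21 + 4*441)/(2 - 265))*(1/107) = ((-14 + 672*I*√21 + 1764)/(-263))*(1/107) = ((1750 + 672*I*√21)*(-1/263))*(1/107) = (-1750/263 - 672*I*√21/263)*(1/107) = -1750/28141 - 672*I*√21/28141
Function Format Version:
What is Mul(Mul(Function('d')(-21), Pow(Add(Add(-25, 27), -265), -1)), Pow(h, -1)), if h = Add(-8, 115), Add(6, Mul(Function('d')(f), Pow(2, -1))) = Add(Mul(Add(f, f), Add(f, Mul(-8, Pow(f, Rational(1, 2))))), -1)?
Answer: Add(Rational(-1750, 28141), Mul(Rational(-672, 28141), I, Pow(21, Rational(1, 2)))) ≈ Add(-0.062187, Mul(-0.10943, I))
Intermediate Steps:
Function('d')(f) = Add(-14, Mul(4, f, Add(f, Mul(-8, Pow(f, Rational(1, 2)))))) (Function('d')(f) = Add(-12, Mul(2, Add(Mul(Add(f, f), Add(f, Mul(-8, Pow(f, Rational(1, 2))))), -1))) = Add(-12, Mul(2, Add(Mul(Mul(2, f), Add(f, Mul(-8, Pow(f, Rational(1, 2))))), -1))) = Add(-12, Mul(2, Add(Mul(2, f, Add(f, Mul(-8, Pow(f, Rational(1, 2))))), -1))) = Add(-12, Mul(2, Add(-1, Mul(2, f, Add(f, Mul(-8, Pow(f, Rational(1, 2)))))))) = Add(-12, Add(-2, Mul(4, f, Add(f, Mul(-8, Pow(f, Rational(1, 2))))))) = Add(-14, Mul(4, f, Add(f, Mul(-8, Pow(f, Rational(1, 2)))))))
h = 107
Mul(Mul(Function('d')(-21), Pow(Add(Add(-25, 27), -265), -1)), Pow(h, -1)) = Mul(Mul(Add(-14, Mul(-32, Pow(-21, Rational(3, 2))), Mul(4, Pow(-21, 2))), Pow(Add(Add(-25, 27), -265), -1)), Pow(107, -1)) = Mul(Mul(Add(-14, Mul(-32, Mul(-21, I, Pow(21, Rational(1, 2)))), Mul(4, 441)), Pow(Add(2, -265), -1)), Rational(1, 107)) = Mul(Mul(Add(-14, Mul(672, I, Pow(21, Rational(1, 2))), 1764), Pow(-263, -1)), Rational(1, 107)) = Mul(Mul(Add(1750, Mul(672, I, Pow(21, Rational(1, 2)))), Rational(-1, 263)), Rational(1, 107)) = Mul(Add(Rational(-1750, 263), Mul(Rational(-672, 263), I, Pow(21, Rational(1, 2)))), Rational(1, 107)) = Add(Rational(-1750, 28141), Mul(Rational(-672, 28141), I, Pow(21, Rational(1, 2))))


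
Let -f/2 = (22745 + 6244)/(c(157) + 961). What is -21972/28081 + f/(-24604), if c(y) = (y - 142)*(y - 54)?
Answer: -676556617155/865703869772 ≈ -0.78151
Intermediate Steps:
c(y) = (-142 + y)*(-54 + y)
f = -28989/1253 (f = -2*(22745 + 6244)/((7668 + 157² - 196*157) + 961) = -57978/((7668 + 24649 - 30772) + 961) = -57978/(1545 + 961) = -57978/2506 = -2*28989/2506 = -28989/1253 ≈ -23.136)
-21972/28081 + f/(-24604) = -21972/28081 - 28989/1253/(-24604) = -21972*1/28081 - 28989/1253*(-1/24604) = -21972/28081 + 28989/30828812 = -676556617155/865703869772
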